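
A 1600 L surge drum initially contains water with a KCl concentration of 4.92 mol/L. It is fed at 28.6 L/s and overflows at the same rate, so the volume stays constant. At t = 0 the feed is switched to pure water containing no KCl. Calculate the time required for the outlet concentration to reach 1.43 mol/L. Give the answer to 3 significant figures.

69.1 s

Species balance: V dC/dt = Q(C_in − C) ⇒ τ = V/Q = 55.944 s.
C(t) = C_in + (C₀ − C_in) e^(−t/τ). Set C = 1.43 and solve for t:
e^(−t/τ) = (C − C_in)/(C₀ − C_in) = (1.43 − 0)/(4.92 − 0) = 0.29065
t = −τ ln(…) = 55.944 × 1.2356 = 69.126 s.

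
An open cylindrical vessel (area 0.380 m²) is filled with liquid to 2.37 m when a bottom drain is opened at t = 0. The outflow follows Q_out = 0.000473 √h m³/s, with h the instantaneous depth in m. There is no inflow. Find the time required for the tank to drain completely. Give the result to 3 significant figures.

2470 s

Accumulation of liquid (constant cross-section A): A dh/dt = −0.000473 √h.
∫ h^(−1/2) dh = −(0.000473/A) ∫ dt, giving 2√h = 2√h₀ − (0.000473/A) t.
Tank is empty when √h = 0: t_empty = 2A√h₀/0.000473.
t_empty = 2·0.380·√2.37/0.000473 = 0.76000·1.5395/0.000473 = 2473.6 s.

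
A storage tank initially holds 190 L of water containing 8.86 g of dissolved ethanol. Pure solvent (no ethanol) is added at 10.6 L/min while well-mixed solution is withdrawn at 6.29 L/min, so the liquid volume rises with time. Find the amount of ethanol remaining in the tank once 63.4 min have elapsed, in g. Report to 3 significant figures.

2.41 g

Let m(t) be the amount of ethanol. Volume: V(t) = V₀ + (Q_in − Q_out) t = 190 + 4.3100 t; V(63.4) = 463.25 L.
Solute balance: dm/dt = 0 − Q_out C = −Q_out m/V(t).
dm/m = −Q_out dt/(V₀ + 4.3100 t); integrating gives ln(m/m₀) = −(Q_out/(Q_in−Q_out)) ln(V/V₀).
m = m₀ (V₀/V)^(Q_out/(Q_in−Q_out)) = 8.86 × (190/463.25)^(1.4594) = 2.4130 g.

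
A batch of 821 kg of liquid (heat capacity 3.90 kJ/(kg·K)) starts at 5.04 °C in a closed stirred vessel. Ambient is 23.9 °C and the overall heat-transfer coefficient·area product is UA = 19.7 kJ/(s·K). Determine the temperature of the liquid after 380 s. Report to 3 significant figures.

M c_p dT/dt = −UA(T − T_amb).
dT/dt = (T_ss − T)/τ with T_ss = T_amb = 23.900 °C, τ = M c_p/UA = 821·3.90/19.7 = 162.53 s.
Integrating: T(t) = T_ss + (T₀ − T_ss) e^(−t/τ).
T(380) = 23.900 + (-18.860)·0.096522 = 22.080 °C.

22.1 °C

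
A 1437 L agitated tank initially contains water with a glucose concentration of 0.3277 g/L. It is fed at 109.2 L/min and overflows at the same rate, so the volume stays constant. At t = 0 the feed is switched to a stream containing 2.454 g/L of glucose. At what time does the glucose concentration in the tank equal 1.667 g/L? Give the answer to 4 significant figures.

Species balance: V dC/dt = Q(C_in − C) ⇒ τ = V/Q = 13.1593 min.
C(t) = C_in + (C₀ − C_in) e^(−t/τ). Set C = 1.667 and solve for t:
e^(−t/τ) = (C − C_in)/(C₀ − C_in) = (1.667 − 2.454)/(0.3277 − 2.454) = 0.370127
t = −τ ln(…) = 13.1593 × 0.993910 = 13.0792 min.

13.08 min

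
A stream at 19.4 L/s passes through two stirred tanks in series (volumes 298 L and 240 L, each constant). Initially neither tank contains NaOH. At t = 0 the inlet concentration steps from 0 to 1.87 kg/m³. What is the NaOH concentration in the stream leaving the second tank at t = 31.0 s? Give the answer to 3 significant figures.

1.22 kg/m³

Time constants: τᵢ = Vᵢ/Q for each well-mixed tank.
τ₁ = 298/19.4 = 15.361 s; τ₂ = 240/19.4 = 12.371 s.
Tank 1: C₁ = C_in(1 − e^(−t/τ₁)). Tank 2 (τ₁ ≠ τ₂): C₂ = C_in[1 − (τ₁ e^(−t/τ₁) − τ₂ e^(−t/τ₂))/(τ₁ − τ₂)].
At t = 31.0: e^(−t/τ₁) = 0.13290, e^(−t/τ₂) = 0.081608.
C₂ = 1.87·[1 − (15.361·0.13290 − 12.371·0.081608)/(2.9897)] = 1.87·0.65483 = 1.2245 kg/m³.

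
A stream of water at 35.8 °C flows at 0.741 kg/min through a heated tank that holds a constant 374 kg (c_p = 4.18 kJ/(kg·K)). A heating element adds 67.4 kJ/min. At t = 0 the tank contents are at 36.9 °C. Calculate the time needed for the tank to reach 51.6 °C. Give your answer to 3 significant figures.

M c_p dT/dt = ṁ c_p (T_in − T) + Q̇.
τ = M/ṁ = 504.72 min; T_ss = T_in + Q̇/(ṁ c_p) = 57.560 °C.
T(t) = T_ss + (T₀ − T_ss) e^(−t/τ). Set T = 51.6:
e^(−t/τ) = (51.6 − 57.560)/(36.9 − 57.560) = 0.28849
t = −504.72 · ln(0.28849) = 627.42 min.

627 min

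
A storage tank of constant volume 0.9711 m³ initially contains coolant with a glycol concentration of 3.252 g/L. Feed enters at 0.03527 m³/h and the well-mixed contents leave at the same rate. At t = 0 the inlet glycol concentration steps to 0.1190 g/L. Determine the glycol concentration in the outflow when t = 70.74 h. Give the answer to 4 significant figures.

Mass balance on the solute (V constant): V dC/dt = Q(C_in − C).
So dC/dt = (C_in − C)/τ with τ = V/Q = 0.9711/0.03527 = 27.5333 h.
This is linear first-order; C(t) = C_in + (C₀ − C_in) e^(−t/τ).
C(70.74) = 0.1190 + (3.252 − 0.1190)·e^(−70.74/27.5333) = 0.1190 + (3.13300)·0.0765929 = 0.358965 g/L.

0.3590 g/L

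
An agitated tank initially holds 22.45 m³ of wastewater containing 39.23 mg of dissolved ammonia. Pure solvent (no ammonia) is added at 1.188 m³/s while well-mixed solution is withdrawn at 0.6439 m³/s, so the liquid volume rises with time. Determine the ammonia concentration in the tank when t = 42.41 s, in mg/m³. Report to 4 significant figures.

0.3733 mg/m³

Let m(t) be the amount of ammonia. Volume: V(t) = V₀ + (Q_in − Q_out) t = 22.45 + 0.544100 t; V(42.41) = 45.5253 m³.
Species balance (pure solvent in): dm/dt = −Q_out · m/V(t).
Separate: dm/m = −Q_out dt/V(t) ⇒ ln(m/m₀) = −(Q_out/(Q_in−Q_out)) ln(V/V₀).
m = m₀ (V₀/V)^(Q_out/(Q_in−Q_out)) = 39.23 × (22.45/45.5253)^(1.18342) = 16.9928 mg.
C = m/V = 16.9928/45.5253 = 0.373261 mg/m³.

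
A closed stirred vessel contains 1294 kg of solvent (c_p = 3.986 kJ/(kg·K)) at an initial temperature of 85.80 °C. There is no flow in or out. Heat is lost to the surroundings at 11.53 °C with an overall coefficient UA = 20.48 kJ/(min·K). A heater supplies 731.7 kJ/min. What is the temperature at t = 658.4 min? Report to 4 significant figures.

50.08 °C

Lumped-capacitance energy balance: M c_p dT/dt = UA(T_amb − T) + Q̇.
dT/dt = (T_ss − T)/τ with T_ss = T_amb + Q̇/UA = 11.53 + 731.7/20.48 = 47.2575 °C, τ = M c_p/UA = 1294·3.986/20.48 = 251.850 min.
Solution: T(t) = T_ss + (T₀ − T_ss) e^(−t/τ).
T(658.4) = 47.2575 + (38.5425)·0.0732222 = 50.0797 °C.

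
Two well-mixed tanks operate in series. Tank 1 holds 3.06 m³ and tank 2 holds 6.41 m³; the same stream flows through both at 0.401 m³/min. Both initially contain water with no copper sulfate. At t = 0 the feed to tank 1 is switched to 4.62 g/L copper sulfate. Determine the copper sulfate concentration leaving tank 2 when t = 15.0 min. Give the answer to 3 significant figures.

1.75 g/L

Time constants: τᵢ = Vᵢ/Q for each well-mixed tank.
τ₁ = 3.06/0.401 = 7.6309 min; τ₂ = 6.41/0.401 = 15.985 min.
Tank 1: C₁ = C_in(1 − e^(−t/τ₁)). Tank 2 (τ₁ ≠ τ₂): C₂ = C_in[1 − (τ₁ e^(−t/τ₁) − τ₂ e^(−t/τ₂))/(τ₁ − τ₂)].
At t = 15.0: e^(−t/τ₁) = 0.14006, e^(−t/τ₂) = 0.39126.
C₂ = 4.62·[1 − (7.6309·0.14006 − 15.985·0.39126)/(-8.3541)] = 4.62·0.37928 = 1.7523 g/L.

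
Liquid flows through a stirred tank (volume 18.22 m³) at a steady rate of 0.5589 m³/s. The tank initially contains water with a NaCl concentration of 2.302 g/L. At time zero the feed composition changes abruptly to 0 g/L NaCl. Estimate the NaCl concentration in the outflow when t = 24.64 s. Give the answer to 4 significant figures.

Unsteady species balance (constant V, well mixed): V dC/dt = Q(C_in − C).
Time constant τ = V/Q = 18.22/0.5589 = 32.5997 s.
Integrating: C(t) = C_in + (C₀ − C_in) e^(−t/τ).
C(24.64) = 0 + (2.302 − 0)·e^(−24.64/32.5997) = 0 + (2.30200)·0.469619 = 1.08106 g/L.

1.081 g/L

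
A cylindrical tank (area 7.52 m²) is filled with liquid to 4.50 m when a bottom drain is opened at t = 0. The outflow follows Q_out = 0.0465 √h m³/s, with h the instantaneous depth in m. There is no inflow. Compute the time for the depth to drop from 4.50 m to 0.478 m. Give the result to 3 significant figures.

463 s

A dh/dt = −Q_out = −0.0465 √h.
∫ h^(−1/2) dh = −(0.0465/A) ∫ dt, giving 2√h = 2√h₀ − (0.0465/A) t.
t = 2A(√h₀ − √h)/0.0465 = 2·7.52·(√4.50 − √0.478)/0.0465
  = 15.040 × (2.1213 − 0.69138) / 0.0465 = 462.50 s.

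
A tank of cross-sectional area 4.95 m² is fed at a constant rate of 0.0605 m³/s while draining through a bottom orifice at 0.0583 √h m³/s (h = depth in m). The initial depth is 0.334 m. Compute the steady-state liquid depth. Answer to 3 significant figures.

1.08 m

Level balance: A dh/dt = 0.0605 − 0.0583 √h. Setting dh/dt = 0:
Q_in = 0.0583 √h_ss ⇒ √h_ss = 0.0605/0.0583 = 1.0377.
h_ss = 1.0377² = 1.0769 m. (Since h₀ = 0.334 m < h_ss, the level will rise toward this value.)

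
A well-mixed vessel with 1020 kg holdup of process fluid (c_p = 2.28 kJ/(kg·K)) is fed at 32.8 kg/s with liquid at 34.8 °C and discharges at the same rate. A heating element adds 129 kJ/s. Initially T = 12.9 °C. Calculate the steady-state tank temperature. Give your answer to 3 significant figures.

First-law balance (no shaft work): M c_p dT/dt = ṁ c_p (T_in − T) + 129.
At steady state dT/dt = 0 ⇒ T_ss = T_in + Q̇/(ṁ c_p) = 34.8 + 129/(32.8·2.28) = 36.525 °C.

36.5 °C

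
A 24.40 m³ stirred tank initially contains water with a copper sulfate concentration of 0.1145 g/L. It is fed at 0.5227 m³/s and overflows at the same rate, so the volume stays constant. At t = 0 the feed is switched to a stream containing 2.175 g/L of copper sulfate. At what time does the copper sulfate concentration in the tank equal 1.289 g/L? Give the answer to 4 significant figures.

39.40 s

Species balance: V dC/dt = Q(C_in − C) ⇒ τ = V/Q = 46.6807 s.
C(t) = C_in + (C₀ − C_in) e^(−t/τ). Set C = 1.289 and solve for t:
e^(−t/τ) = (C − C_in)/(C₀ − C_in) = (1.289 − 2.175)/(0.1145 − 2.175) = 0.429993
t = −τ ln(…) = 46.6807 × 0.843987 = 39.3979 s.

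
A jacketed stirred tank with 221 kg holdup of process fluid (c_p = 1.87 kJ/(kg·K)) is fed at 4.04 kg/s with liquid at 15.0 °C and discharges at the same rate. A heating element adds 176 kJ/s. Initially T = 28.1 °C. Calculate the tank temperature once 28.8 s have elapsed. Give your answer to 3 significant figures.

32.3 °C

M c_p dT/dt = ṁ c_p (T_in − T) + Q̇.
τ = M/ṁ = 54.703 s; T_ss = T_in + Q̇/(ṁ c_p) = 15.0 + 176/(4.04·1.87) = 38.296 °C.
Integrating: T(t) = T_ss + (T₀ − T_ss) e^(−t/τ).
T(28.8) = 38.296 + (-10.196)·e^(−28.8/54.703) = 38.296 + (-10.196)·0.59068 = 32.274 °C.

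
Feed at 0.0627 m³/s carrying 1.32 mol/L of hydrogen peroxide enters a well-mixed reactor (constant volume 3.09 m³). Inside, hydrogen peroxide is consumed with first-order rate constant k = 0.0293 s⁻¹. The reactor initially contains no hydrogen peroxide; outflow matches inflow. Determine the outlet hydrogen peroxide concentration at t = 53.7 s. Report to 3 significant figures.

Accumulation = in − out − consumed: V dC/dt = Q C_in − Q C − k V C.
dC/dt = (Q/V) C_in − (Q/V + k) C; effective rate a = Q/V + k = 0.020291 + 0.0293 = 0.049591 s⁻¹.
C_ss = Q C_in/(Q + kV) = 0.54010 mol/L; C(t) = C_ss + (C₀ − C_ss) e^(−a t).
C(53.7) = 0.54010 + (-0.54010)·e^(−0.049591·53.7) = 0.54010 + (-0.54010)·0.069735 = 0.50244 mol/L.

0.502 mol/L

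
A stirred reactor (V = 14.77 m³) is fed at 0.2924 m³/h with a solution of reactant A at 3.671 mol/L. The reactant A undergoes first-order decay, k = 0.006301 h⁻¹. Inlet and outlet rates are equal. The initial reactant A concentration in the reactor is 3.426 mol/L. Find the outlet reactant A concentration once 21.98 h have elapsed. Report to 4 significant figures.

3.146 mol/L

Species balance: V dC/dt = Q C_in − Q C − k V C.
This is linear with rate a = Q/V + k = 0.0260979 h⁻¹.
C_ss = Q C_in/(Q + kV) = 2.78468 mol/L; C(t) = C_ss + (C₀ − C_ss) e^(−a t).
C(21.98) = 2.78468 + (0.641316)·e^(−0.0260979·21.98) = 2.78468 + (0.641316)·0.563475 = 3.14605 mol/L.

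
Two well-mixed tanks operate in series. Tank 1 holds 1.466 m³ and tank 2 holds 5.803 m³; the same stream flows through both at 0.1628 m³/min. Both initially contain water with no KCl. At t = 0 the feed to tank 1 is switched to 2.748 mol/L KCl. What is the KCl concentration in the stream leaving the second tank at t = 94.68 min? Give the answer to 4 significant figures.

Species balance on tank i: dCᵢ/dt = (Cᵢ₋₁ − Cᵢ)/τᵢ with τᵢ = Vᵢ/Q.
τ₁ = 1.466/0.1628 = 9.00491 min; τ₂ = 5.803/0.1628 = 35.6450 min.
Tank 1: C₁ = C_in(1 − e^(−t/τ₁)). Tank 2 (τ₁ ≠ τ₂): C₂ = C_in[1 − (τ₁ e^(−t/τ₁) − τ₂ e^(−t/τ₂))/(τ₁ − τ₂)].
At t = 94.68: e^(−t/τ₁) = 2.71466e-05, e^(−t/τ₂) = 0.0702148.
C₂ = 2.748·[1 − (9.00491·2.71466e-05 − 35.6450·0.0702148)/(-26.6400)] = 2.748·0.906060 = 2.48985 mol/L.

2.490 mol/L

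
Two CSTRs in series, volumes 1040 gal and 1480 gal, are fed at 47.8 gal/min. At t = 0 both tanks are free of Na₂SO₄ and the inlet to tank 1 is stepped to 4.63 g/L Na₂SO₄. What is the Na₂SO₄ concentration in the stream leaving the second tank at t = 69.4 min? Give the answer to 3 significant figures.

Time constants: τᵢ = Vᵢ/Q for each well-mixed tank.
τ₁ = 1040/47.8 = 21.757 min; τ₂ = 1480/47.8 = 30.962 min.
Solving the cascade with C₁(0)=C₂(0)=0 gives C₂(t) = C_in[1 − (τ₁ e^(−t/τ₁) − τ₂ e^(−t/τ₂))/(τ₁ − τ₂)].
At t = 69.4: e^(−t/τ₁) = 0.041183, e^(−t/τ₂) = 0.10631.
C₂ = 4.63·[1 − (21.757·0.041183 − 30.962·0.10631)/(-9.2050)] = 4.63·0.73977 = 3.4251 g/L.

3.43 g/L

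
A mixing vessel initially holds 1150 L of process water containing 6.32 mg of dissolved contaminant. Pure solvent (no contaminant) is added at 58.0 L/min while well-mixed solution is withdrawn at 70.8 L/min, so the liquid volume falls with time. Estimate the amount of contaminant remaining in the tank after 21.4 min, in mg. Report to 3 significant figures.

Total volume: dV/dt = Q_in − Q_out = -12.800 L/min, so V(t) = 1150 − 12.800 t and V(21.4) = 876.08 L.
No contaminant enters, so dm/dt = −Q_out · (m/V).
Separate: dm/m = −Q_out dt/V(t) ⇒ ln(m/m₀) = −(Q_out/(Q_in−Q_out)) ln(V/V₀).
m = m₀ (V₀/V)^(Q_out/(Q_in−Q_out)) = 6.32 × (1150/876.08)^(-5.5313) = 1.4034 mg.

1.40 mg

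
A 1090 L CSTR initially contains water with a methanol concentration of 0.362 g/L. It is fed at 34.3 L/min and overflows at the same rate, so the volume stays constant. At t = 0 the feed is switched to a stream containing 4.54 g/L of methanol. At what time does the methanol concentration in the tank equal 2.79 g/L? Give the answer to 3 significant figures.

Species balance: V dC/dt = Q(C_in − C) ⇒ τ = V/Q = 31.778 min.
C(t) = C_in + (C₀ − C_in) e^(−t/τ). Set C = 2.79 and solve for t:
e^(−t/τ) = (C − C_in)/(C₀ − C_in) = (2.79 − 4.54)/(0.362 − 4.54) = 0.41886
t = −τ ln(…) = 31.778 × 0.87022 = 27.654 min.

27.7 min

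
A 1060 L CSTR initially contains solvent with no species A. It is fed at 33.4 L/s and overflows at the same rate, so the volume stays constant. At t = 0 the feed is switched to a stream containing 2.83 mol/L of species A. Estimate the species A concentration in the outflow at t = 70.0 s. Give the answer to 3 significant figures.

2.52 mol/L

Unsteady species balance (constant V, well mixed): V dC/dt = Q(C_in − C).
So dC/dt = (C_in − C)/τ with τ = V/Q = 1060/33.4 = 31.737 s.
This is linear first-order; C(t) = C_in + (C₀ − C_in) e^(−t/τ).
C(70.0) = 2.83 + (0 − 2.83)·e^(−70.0/31.737) = 2.83 + (-2.8300)·0.11018 = 2.5182 mol/L.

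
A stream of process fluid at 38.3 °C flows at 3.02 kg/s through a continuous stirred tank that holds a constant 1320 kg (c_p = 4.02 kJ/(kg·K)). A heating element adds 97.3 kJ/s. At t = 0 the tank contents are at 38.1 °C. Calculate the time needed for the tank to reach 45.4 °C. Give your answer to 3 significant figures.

959 s

Energy balance: M c_p dT/dt = ṁ c_p (T_in − T) + 97.3.
τ = M/ṁ = 437.09 s; T_ss = T_in + Q̇/(ṁ c_p) = 46.315 °C.
T(t) = T_ss + (T₀ − T_ss) e^(−t/τ). Set T = 45.4:
e^(−t/τ) = (45.4 − 46.315)/(38.1 − 46.315) = 0.11133
t = −437.09 · ln(0.11133) = 959.50 s.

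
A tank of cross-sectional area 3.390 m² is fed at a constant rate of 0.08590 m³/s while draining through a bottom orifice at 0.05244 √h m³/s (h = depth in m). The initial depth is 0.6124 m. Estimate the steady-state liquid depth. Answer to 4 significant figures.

Level balance: A dh/dt = 0.08590 − 0.05244 √h. Setting dh/dt = 0:
Q_in = 0.05244 √h_ss ⇒ √h_ss = 0.08590/0.05244 = 1.63806.
h_ss = 1.63806² = 2.68325 m. (Since h₀ = 0.6124 m < h_ss, the level will rise toward this value.)

2.683 m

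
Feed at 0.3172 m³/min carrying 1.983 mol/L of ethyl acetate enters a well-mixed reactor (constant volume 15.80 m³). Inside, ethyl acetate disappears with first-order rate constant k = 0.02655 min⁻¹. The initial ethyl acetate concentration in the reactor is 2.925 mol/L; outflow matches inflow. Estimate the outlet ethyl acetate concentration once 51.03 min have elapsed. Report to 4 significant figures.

V dC/dt = Q(C_in − C) − k V C.
This is linear with rate a = Q/V + k = 0.0466259 min⁻¹.
C_ss = Q C_in/(Q + kV) = 0.853829 mol/L; C(t) = C_ss + (C₀ − C_ss) e^(−a t).
C(51.03) = 0.853829 + (2.07117)·e^(−0.0466259·51.03) = 0.853829 + (2.07117)·0.0926133 = 1.04565 mol/L.

1.046 mol/L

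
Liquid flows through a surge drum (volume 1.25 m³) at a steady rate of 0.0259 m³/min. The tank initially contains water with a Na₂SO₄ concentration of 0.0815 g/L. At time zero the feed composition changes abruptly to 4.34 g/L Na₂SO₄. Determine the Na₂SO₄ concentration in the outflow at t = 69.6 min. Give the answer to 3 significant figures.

3.33 g/L

Transient balance on the dissolved component: V dC/dt = Q(C_in − C).
So dC/dt = (C_in − C)/τ with τ = V/Q = 1.25/0.0259 = 48.263 min.
Integrating: C(t) = C_in + (C₀ − C_in) e^(−t/τ).
C(69.6) = 4.34 + (0.0815 − 4.34)·e^(−69.6/48.263) = 4.34 + (-4.2585)·0.23643 = 3.3332 g/L.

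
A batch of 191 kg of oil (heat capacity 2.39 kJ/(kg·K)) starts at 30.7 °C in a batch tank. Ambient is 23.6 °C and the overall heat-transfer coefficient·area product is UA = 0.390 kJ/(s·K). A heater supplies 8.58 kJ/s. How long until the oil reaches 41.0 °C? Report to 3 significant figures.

Lumped-capacitance energy balance: M c_p dT/dt = UA(T_amb − T) + Q̇.
τ = M c_p/UA = 1170.5 s; T_ss = T_amb + Q̇/UA = 23.6 + 8.58/0.390 = 45.600 °C.
T(t) = T_ss + (T₀ − T_ss)e^(−t/τ); set T = 41.0:
t = −τ ln[(T − T_ss)/(T₀ − T_ss)] = −1170.5 · ln(0.30872) = 1375.7 s.

1380 s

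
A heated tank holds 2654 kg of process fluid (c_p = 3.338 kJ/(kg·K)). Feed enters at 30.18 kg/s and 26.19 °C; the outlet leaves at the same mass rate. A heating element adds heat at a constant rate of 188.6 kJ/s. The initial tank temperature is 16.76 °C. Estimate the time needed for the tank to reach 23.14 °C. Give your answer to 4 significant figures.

Unsteady energy balance on the tank contents: M c_p dT/dt = ṁ c_p (T_in − T) + 188.6.
τ = M/ṁ = 87.9390 s; T_ss = T_in + Q̇/(ṁ c_p) = 28.0621 °C.
T(t) = T_ss + (T₀ − T_ss) e^(−t/τ). Set T = 23.14:
e^(−t/τ) = (23.14 − 28.0621)/(16.76 − 28.0621) = 0.435505
t = −87.9390 · ln(0.435505) = 73.0993 s.

73.10 s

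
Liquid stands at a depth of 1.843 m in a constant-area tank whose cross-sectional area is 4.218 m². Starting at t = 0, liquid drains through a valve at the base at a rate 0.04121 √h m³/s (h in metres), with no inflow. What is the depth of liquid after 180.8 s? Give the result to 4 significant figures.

A dh/dt = −Q_out = −0.04121 √h.
∫ h^(−1/2) dh = −(0.04121/A) ∫ dt, giving 2√h = 2√h₀ − (0.04121/A) t.
√h = √1.843 − 0.04121·180.8/(2·4.218) = 1.35757 − 0.883211 = 0.474360.
h = 0.474360² = 0.225018 m.

0.2250 m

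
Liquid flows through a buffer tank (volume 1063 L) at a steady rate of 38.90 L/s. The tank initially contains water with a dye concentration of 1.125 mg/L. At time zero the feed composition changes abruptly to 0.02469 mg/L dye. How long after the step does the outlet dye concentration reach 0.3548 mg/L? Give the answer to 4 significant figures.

Species balance: V dC/dt = Q(C_in − C) ⇒ τ = V/Q = 27.3265 s.
C(t) = C_in + (C₀ − C_in) e^(−t/τ). Set C = 0.3548 and solve for t:
e^(−t/τ) = (C − C_in)/(C₀ − C_in) = (0.3548 − 0.02469)/(1.125 − 0.02469) = 0.300015
t = −τ ln(…) = 27.3265 × 1.20392 = 32.8989 s.

32.90 s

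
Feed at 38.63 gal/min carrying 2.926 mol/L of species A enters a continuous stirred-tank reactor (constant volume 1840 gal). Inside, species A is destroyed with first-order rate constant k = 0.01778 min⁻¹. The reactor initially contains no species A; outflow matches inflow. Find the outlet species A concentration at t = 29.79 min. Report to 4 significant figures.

Accumulation = in − out − consumed: V dC/dt = Q C_in − Q C − k V C.
This is linear with rate a = Q/V + k = 0.0387746 min⁻¹.
C_ss = Q C_in/(Q + kV) = 1.58429 mol/L; C(t) = C_ss + (C₀ − C_ss) e^(−a t).
C(29.79) = 1.58429 + (-1.58429)·e^(−0.0387746·29.79) = 1.58429 + (-1.58429)·0.315028 = 1.08519 mol/L.

1.085 mol/L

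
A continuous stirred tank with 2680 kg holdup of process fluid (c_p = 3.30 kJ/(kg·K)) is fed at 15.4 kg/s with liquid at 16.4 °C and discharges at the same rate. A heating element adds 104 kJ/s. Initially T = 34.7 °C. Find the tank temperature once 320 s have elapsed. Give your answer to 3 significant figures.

Heat balance on the well-mixed liquid: M c_p dT/dt = ṁ c_p (T_in − T) + 104.
Rearrange: dT/dt = (T_ss − T)/τ with τ = M/ṁ = 174.03 s and T_ss = T_in + Q̇/(ṁ c_p) = 18.446 °C.
Solution: T(t) = T_ss + (T₀ − T_ss) e^(−t/τ).
T(320) = 18.446 + (16.254)·e^(−320/174.03) = 18.446 + (16.254)·0.15901 = 21.031 °C.

21.0 °C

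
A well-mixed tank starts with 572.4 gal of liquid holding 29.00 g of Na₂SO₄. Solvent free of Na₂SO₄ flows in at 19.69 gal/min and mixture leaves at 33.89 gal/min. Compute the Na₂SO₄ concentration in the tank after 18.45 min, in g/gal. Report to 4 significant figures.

0.02169 g/gal

Total volume: dV/dt = Q_in − Q_out = -14.2000 gal/min, so V(t) = 572.4 − 14.2000 t and V(18.45) = 310.410 gal.
No Na₂SO₄ enters, so dm/dt = −Q_out · (m/V).
dm/m = −Q_out dt/(V₀ − 14.2000 t); integrating gives ln(m/m₀) = −(Q_out/(Q_in−Q_out)) ln(V/V₀).
m = m₀ (V₀/V)^(Q_out/(Q_in−Q_out)) = 29.00 × (572.4/310.410)^(-2.38662) = 6.73164 g.
C = m/V = 6.73164/310.410 = 0.0216863 g/gal.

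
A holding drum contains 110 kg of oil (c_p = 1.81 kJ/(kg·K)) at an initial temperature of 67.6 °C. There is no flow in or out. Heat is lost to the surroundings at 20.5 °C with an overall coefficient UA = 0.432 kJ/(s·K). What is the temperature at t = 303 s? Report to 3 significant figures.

44.9 °C

Lumped-capacitance energy balance: M c_p dT/dt = UA(T_amb − T).
dT/dt = (T_ss − T)/τ with T_ss = T_amb = 20.500 °C, τ = M c_p/UA = 110·1.81/0.432 = 460.88 s.
T approaches T_ss exponentially: T(t) = T_ss + (T₀ − T_ss) e^(−t/τ).
T(303) = 20.500 + (47.100)·0.51818 = 44.906 °C.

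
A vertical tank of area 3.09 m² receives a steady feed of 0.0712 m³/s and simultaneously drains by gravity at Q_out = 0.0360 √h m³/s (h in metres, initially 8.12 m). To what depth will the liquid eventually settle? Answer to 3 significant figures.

3.91 m

Level balance: A dh/dt = 0.0712 − 0.0360 √h. Setting dh/dt = 0:
Q_in = 0.0360 √h_ss ⇒ √h_ss = 0.0712/0.0360 = 1.9778.
h_ss = 1.9778² = 3.9116 m. (Since h₀ = 8.12 m > h_ss, the level will fall toward this value.)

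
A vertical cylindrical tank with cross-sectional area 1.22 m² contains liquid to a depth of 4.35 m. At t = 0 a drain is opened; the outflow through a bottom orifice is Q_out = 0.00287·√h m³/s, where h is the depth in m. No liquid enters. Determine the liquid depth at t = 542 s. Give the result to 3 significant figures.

With no inflow, A dh/dt = −0.00287 √h.
This is separable: 2 d(√h)/dt = −0.00287/A, so √h = √h₀ − (0.00287/(2A)) t.
√h = √4.35 − 0.00287·542/(2·1.22) = 2.0857 − 0.63752 = 1.4481.
h = 1.4481² = 2.0971 m.

2.10 m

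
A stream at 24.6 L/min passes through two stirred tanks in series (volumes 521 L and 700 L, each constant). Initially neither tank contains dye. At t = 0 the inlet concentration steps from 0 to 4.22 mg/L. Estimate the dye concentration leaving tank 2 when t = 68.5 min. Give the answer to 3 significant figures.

Time constants: τᵢ = Vᵢ/Q for each well-mixed tank.
τ₁ = 521/24.6 = 21.179 min; τ₂ = 700/24.6 = 28.455 min.
Solving the cascade with C₁(0)=C₂(0)=0 gives C₂(t) = C_in[1 − (τ₁ e^(−t/τ₁) − τ₂ e^(−t/τ₂))/(τ₁ − τ₂)].
At t = 68.5: e^(−t/τ₁) = 0.039386, e^(−t/τ₂) = 0.090059.
C₂ = 4.22·[1 − (21.179·0.039386 − 28.455·0.090059)/(-7.2764)] = 4.22·0.76245 = 3.2175 mg/L.

3.22 mg/L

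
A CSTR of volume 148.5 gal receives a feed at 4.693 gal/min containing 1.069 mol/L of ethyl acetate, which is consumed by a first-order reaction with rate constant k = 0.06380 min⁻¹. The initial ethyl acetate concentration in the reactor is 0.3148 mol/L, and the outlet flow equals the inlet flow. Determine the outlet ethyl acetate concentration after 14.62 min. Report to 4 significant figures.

0.3444 mol/L

Species balance: V dC/dt = Q C_in − Q C − k V C.
dC/dt = (Q/V) C_in − (Q/V + k) C; effective rate a = Q/V + k = 0.0316027 + 0.06380 = 0.0954027 min⁻¹.
C_ss = Q C_in/(Q + kV) = 0.354112 mol/L; C(t) = C_ss + (C₀ − C_ss) e^(−a t).
C(14.62) = 0.354112 + (-0.0393124)·e^(−0.0954027·14.62) = 0.354112 + (-0.0393124)·0.247886 = 0.344367 mol/L.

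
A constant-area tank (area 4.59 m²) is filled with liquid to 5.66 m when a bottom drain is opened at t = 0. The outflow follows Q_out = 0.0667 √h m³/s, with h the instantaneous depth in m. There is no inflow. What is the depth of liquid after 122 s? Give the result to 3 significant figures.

2.23 m

With no inflow, A dh/dt = −0.0667 √h.
This is separable: 2 d(√h)/dt = −0.0667/A, so √h = √h₀ − (0.0667/(2A)) t.
√h = √5.66 − 0.0667·122/(2·4.59) = 2.3791 − 0.88643 = 1.4926.
h = 1.4926² = 2.2280 m.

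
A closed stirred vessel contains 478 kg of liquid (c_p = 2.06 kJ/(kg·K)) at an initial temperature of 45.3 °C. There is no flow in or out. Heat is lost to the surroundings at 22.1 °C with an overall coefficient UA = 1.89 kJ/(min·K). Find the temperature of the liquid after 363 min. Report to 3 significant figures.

M c_p dT/dt = −UA(T − T_amb).
dT/dt = (T_ss − T)/τ with T_ss = T_amb = 22.100 °C, τ = M c_p/UA = 478·2.06/1.89 = 520.99 min.
This is linear first-order; T(t) = T_ss + (T₀ − T_ss) e^(−t/τ).
T(363) = 22.100 + (23.200)·0.49820 = 33.658 °C.

33.7 °C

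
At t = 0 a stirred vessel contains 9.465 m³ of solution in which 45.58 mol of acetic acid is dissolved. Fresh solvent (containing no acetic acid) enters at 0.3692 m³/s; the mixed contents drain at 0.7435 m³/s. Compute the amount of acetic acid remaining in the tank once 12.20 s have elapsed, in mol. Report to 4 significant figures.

Let m(t) be the amount of acetic acid. Volume: V(t) = V₀ + (Q_in − Q_out) t = 9.465 − 0.374300 t; V(12.20) = 4.89854 m³.
Species balance (pure solvent in): dm/dt = −Q_out · m/V(t).
dm/m = −Q_out dt/(V₀ − 0.374300 t); integrating gives ln(m/m₀) = −(Q_out/(Q_in−Q_out)) ln(V/V₀).
m = m₀ (V₀/V)^(Q_out/(Q_in−Q_out)) = 45.58 × (9.465/4.89854)^(-1.98637) = 12.3187 mol.

12.32 mol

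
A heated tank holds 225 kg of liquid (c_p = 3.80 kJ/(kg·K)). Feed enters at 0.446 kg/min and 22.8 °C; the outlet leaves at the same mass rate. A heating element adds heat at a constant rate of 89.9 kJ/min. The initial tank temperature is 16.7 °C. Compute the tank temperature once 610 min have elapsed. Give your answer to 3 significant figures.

First-law balance (no shaft work): M c_p dT/dt = ṁ c_p (T_in − T) + 89.9.
τ = M/ṁ = 504.48 min; T_ss = T_in + Q̇/(ṁ c_p) = 22.8 + 89.9/(0.446·3.80) = 75.845 °C.
Integrating: T(t) = T_ss + (T₀ − T_ss) e^(−t/τ).
T(610) = 75.845 + (-59.145)·e^(−610/504.48) = 75.845 + (-59.145)·0.29845 = 58.193 °C.

58.2 °C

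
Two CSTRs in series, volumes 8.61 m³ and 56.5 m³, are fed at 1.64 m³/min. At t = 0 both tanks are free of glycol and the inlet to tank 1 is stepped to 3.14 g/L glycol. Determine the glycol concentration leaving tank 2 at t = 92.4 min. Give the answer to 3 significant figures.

2.89 g/L

Each tank obeys Vᵢ dCᵢ/dt = Q(Cᵢ₋₁ − Cᵢ), so τᵢ = Vᵢ/Q.
τ₁ = 8.61/1.64 = 5.2500 min; τ₂ = 56.5/1.64 = 34.451 min.
Tank 1: C₁ = C_in(1 − e^(−t/τ₁)). Tank 2 (τ₁ ≠ τ₂): C₂ = C_in[1 − (τ₁ e^(−t/τ₁) − τ₂ e^(−t/τ₂))/(τ₁ − τ₂)].
At t = 92.4: e^(−t/τ₁) = 2.2720e-08, e^(−t/τ₂) = 0.068423.
C₂ = 3.14·[1 − (5.2500·2.2720e-08 − 34.451·0.068423)/(-29.201)] = 3.14·0.91928 = 2.8865 g/L.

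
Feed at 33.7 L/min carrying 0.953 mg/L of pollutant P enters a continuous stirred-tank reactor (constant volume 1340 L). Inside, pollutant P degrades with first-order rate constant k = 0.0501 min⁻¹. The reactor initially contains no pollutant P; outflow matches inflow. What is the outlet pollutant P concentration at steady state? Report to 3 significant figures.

0.319 mg/L

Accumulation = in − out − consumed: V dC/dt = Q C_in − Q C − k V C.
Steady state (dC/dt = 0): C_ss = Q C_in/(Q + kV) = C_in/(1 + kV/Q).
C_ss = 33.7·0.953/(33.7 + 0.0501·1340) = 32.116/100.83 = 0.31850 mg/L.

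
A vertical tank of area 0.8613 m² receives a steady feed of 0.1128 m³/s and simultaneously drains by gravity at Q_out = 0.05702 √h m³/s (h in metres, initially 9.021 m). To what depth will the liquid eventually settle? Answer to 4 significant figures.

3.913 m

A dh/dt = Q_in − 0.05702 √h. Steady state requires inflow = outflow:
Q_in = 0.05702 √h_ss ⇒ √h_ss = 0.1128/0.05702 = 1.97825.
h_ss = 1.97825² = 3.91349 m. (Since h₀ = 9.021 m > h_ss, the level will fall toward this value.)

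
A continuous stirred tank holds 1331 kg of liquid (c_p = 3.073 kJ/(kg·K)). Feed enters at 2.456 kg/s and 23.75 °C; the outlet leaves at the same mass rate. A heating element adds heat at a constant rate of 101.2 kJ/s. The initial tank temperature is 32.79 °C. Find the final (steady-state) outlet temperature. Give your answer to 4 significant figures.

M c_p dT/dt = ṁ c_p (T_in − T) + Q̇.
At steady state dT/dt = 0 ⇒ T_ss = T_in + Q̇/(ṁ c_p) = 23.75 + 101.2/(2.456·3.073) = 37.1588 °C.

37.16 °C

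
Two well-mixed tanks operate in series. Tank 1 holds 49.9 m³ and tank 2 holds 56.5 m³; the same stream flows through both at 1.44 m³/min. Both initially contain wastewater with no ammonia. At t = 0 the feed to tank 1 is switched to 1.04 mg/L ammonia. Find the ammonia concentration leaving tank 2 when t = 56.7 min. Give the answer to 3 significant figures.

Species balance on tank i: dCᵢ/dt = (Cᵢ₋₁ − Cᵢ)/τᵢ with τᵢ = Vᵢ/Q.
τ₁ = 49.9/1.44 = 34.653 min; τ₂ = 56.5/1.44 = 39.236 min.
Tank 1: C₁ = C_in(1 − e^(−t/τ₁)). Tank 2 (τ₁ ≠ τ₂): C₂ = C_in[1 − (τ₁ e^(−t/τ₁) − τ₂ e^(−t/τ₂))/(τ₁ − τ₂)].
At t = 56.7: e^(−t/τ₁) = 0.19471, e^(−t/τ₂) = 0.23572.
C₂ = 1.04·[1 − (34.653·0.19471 − 39.236·0.23572)/(-4.5833)] = 1.04·0.45421 = 0.47238 mg/L.

0.472 mg/L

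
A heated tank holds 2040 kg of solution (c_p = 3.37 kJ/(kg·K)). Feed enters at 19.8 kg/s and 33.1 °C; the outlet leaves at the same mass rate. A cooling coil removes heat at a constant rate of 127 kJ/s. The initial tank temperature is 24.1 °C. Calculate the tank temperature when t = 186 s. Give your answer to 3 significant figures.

30.0 °C

M c_p dT/dt = ṁ c_p (T_in − T) − Q̇.
τ = M/ṁ = 103.03 s; T_ss = T_in − Q̇/(ṁ c_p) = 33.1 − 127/(19.8·3.37) = 31.197 °C.
Solution: T(t) = T_ss + (T₀ − T_ss) e^(−t/τ).
T(186) = 31.197 + (-7.0967)·e^(−186/103.03) = 31.197 + (-7.0967)·0.16443 = 30.030 °C.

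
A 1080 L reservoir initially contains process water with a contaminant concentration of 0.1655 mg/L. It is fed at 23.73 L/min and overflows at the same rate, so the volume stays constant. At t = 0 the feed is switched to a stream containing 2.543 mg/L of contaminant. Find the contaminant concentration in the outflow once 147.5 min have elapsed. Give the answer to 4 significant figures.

2.450 mg/L

Transient balance on the dissolved component: V dC/dt = Q(C_in − C).
Time constant τ = V/Q = 1080/23.73 = 45.5120 min.
Integrating: C(t) = C_in + (C₀ − C_in) e^(−t/τ).
C(147.5) = 2.543 + (0.1655 − 2.543)·e^(−147.5/45.5120) = 2.543 + (-2.37750)·0.0391286 = 2.44997 mg/L.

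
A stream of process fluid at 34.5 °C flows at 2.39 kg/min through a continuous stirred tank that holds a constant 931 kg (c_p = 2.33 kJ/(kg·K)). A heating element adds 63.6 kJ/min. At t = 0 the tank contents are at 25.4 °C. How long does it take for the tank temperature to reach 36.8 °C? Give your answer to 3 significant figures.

Energy balance: M c_p dT/dt = ṁ c_p (T_in − T) + 63.6.
τ = M/ṁ = 389.54 min; T_ss = T_in + Q̇/(ṁ c_p) = 45.921 °C.
T(t) = T_ss + (T₀ − T_ss) e^(−t/τ). Set T = 36.8:
e^(−t/τ) = (36.8 − 45.921)/(25.4 − 45.921) = 0.44447
t = −389.54 · ln(0.44447) = 315.87 min.

316 min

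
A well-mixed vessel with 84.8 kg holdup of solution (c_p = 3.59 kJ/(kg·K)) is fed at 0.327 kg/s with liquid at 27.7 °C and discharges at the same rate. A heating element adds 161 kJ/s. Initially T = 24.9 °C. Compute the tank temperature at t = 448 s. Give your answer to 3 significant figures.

M c_p dT/dt = ṁ c_p (T_in − T) + Q̇.
Rearrange: dT/dt = (T_ss − T)/τ with τ = M/ṁ = 259.33 s and T_ss = T_in + Q̇/(ṁ c_p) = 164.85 °C.
Solution: T(t) = T_ss + (T₀ − T_ss) e^(−t/τ).
T(448) = 164.85 + (-139.95)·e^(−448/259.33) = 164.85 + (-139.95)·0.17772 = 139.97 °C.

140 °C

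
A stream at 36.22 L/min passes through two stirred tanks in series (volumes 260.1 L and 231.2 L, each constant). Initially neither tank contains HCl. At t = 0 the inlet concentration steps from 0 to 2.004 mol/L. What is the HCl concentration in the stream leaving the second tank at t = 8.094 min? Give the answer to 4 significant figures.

Time constants: τᵢ = Vᵢ/Q for each well-mixed tank.
τ₁ = 260.1/36.22 = 7.18112 min; τ₂ = 231.2/36.22 = 6.38321 min.
Tank 1: C₁ = C_in(1 − e^(−t/τ₁)). Tank 2 (τ₁ ≠ τ₂): C₂ = C_in[1 − (τ₁ e^(−t/τ₁) − τ₂ e^(−t/τ₂))/(τ₁ − τ₂)].
At t = 8.094: e^(−t/τ₁) = 0.323964, e^(−t/τ₂) = 0.281390.
C₂ = 2.004·[1 − (7.18112·0.323964 − 6.38321·0.281390)/(0.797902)] = 2.004·0.335445 = 0.672232 mol/L.

0.6722 mol/L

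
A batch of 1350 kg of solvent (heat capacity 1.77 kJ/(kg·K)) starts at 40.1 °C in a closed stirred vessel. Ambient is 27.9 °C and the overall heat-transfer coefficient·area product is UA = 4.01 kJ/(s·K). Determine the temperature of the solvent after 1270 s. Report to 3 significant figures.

29.3 °C

M c_p dT/dt = −UA(T − T_amb).
dT/dt = (T_ss − T)/τ with T_ss = T_amb = 27.900 °C, τ = M c_p/UA = 1350·1.77/4.01 = 595.89 s.
Solution: T(t) = T_ss + (T₀ − T_ss) e^(−t/τ).
T(1270) = 27.900 + (12.200)·0.11868 = 29.348 °C.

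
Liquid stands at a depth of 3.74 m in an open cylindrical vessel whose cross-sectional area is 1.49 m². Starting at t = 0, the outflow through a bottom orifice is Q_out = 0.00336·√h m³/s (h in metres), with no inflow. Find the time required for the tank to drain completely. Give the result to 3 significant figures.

1720 s

A dh/dt = −Q_out = −0.00336 √h.
∫ h^(−1/2) dh = −(0.00336/A) ∫ dt, giving 2√h = 2√h₀ − (0.00336/A) t.
Set h = 0: 2√h₀ = (0.00336/A) t_empty ⇒ t_empty = 2A√h₀/0.00336.
t_empty = 2·1.49·√3.74/0.00336 = 2.9800·1.9339/0.00336 = 1715.2 s.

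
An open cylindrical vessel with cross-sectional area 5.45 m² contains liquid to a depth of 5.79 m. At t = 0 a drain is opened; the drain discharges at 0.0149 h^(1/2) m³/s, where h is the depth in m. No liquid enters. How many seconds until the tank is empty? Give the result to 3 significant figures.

With no inflow, A dh/dt = −0.0149 √h.
Separate and integrate: 2(√h − √h₀) = −(0.0149/A) t.
Tank is empty when √h = 0: t_empty = 2A√h₀/0.0149.
t_empty = 2·5.45·√5.79/0.0149 = 10.900·2.4062/0.0149 = 1760.3 s.

1760 s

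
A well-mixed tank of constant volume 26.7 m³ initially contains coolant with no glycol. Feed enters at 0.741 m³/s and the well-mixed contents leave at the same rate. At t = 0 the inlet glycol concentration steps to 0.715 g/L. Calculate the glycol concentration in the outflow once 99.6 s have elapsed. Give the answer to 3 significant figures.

0.670 g/L

Mass balance on the solute (V constant): V dC/dt = Q(C_in − C).
Time constant τ = V/Q = 26.7/0.741 = 36.032 s.
Solution: C(t) = C_in + (C₀ − C_in) e^(−t/τ).
C(99.6) = 0.715 + (0 − 0.715)·e^(−99.6/36.032) = 0.715 + (-0.71500)·0.063028 = 0.66994 g/L.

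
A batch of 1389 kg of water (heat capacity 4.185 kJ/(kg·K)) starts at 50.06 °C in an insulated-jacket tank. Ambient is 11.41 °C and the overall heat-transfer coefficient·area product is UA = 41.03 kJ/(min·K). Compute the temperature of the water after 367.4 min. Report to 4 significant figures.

14.30 °C

M c_p dT/dt = −UA(T − T_amb).
dT/dt = (T_ss − T)/τ with T_ss = T_amb = 11.4100 °C, τ = M c_p/UA = 1389·4.185/41.03 = 141.676 min.
T approaches T_ss exponentially: T(t) = T_ss + (T₀ − T_ss) e^(−t/τ).
T(367.4) = 11.4100 + (38.6500)·0.0747773 = 14.3001 °C.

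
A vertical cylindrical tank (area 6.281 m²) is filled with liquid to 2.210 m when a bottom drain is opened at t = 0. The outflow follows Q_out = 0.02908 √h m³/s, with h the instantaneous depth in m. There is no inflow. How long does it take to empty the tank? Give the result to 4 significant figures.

642.2 s

Volume balance on the tank: A dh/dt = −0.02908 √h.
Separate and integrate: 2(√h − √h₀) = −(0.02908/A) t.
Set h = 0: 2√h₀ = (0.02908/A) t_empty ⇒ t_empty = 2A√h₀/0.02908.
t_empty = 2·6.281·√2.210/0.02908 = 12.5620·1.48661/0.02908 = 642.186 s.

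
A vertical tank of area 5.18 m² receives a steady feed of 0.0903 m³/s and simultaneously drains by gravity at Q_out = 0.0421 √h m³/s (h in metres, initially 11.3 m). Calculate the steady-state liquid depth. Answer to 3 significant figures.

Level balance: A dh/dt = 0.0903 − 0.0421 √h. Setting dh/dt = 0:
Q_in = 0.0421 √h_ss ⇒ √h_ss = 0.0903/0.0421 = 2.1449.
h_ss = 2.1449² = 4.6006 m. (Since h₀ = 11.3 m > h_ss, the level will fall toward this value.)

4.60 m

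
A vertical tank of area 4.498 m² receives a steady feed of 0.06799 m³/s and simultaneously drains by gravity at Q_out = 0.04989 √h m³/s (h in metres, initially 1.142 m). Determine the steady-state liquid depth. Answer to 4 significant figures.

Level balance: A dh/dt = 0.06799 − 0.04989 √h. Setting dh/dt = 0:
Q_in = 0.04989 √h_ss ⇒ √h_ss = 0.06799/0.04989 = 1.36280.
h_ss = 1.36280² = 1.85722 m. (Since h₀ = 1.142 m < h_ss, the level will rise toward this value.)

1.857 m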